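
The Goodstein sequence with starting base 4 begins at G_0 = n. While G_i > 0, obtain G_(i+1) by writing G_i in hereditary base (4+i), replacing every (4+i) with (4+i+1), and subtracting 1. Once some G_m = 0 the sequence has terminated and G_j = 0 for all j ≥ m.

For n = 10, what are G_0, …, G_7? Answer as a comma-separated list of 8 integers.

10, 11, 12, 13, 13, 13, 13, 13

step 0: 10 = 2·4 + 2; sub 5 for 4: 2·5 + 2; = 12; G_1 = 12−1 = 11
step 1: 11 = 2·5 + 1; sub 6 for 5: 2·6 + 1; = 13; G_2 = 13−1 = 12
step 2: 12 = 2·6; sub 7 for 6: 2·7; = 14; G_3 = 14−1 = 13
step 3: 13 = 7 + 6; sub 8 for 7: 8 + 6; = 14; G_4 = 14−1 = 13
step 4: 13 = 8 + 5; sub 9 for 8: 9 + 5; = 14; G_5 = 14−1 = 13
step 5: 13 = 9 + 4; sub 10 for 9: 10 + 4; = 14; G_6 = 14−1 = 13
step 6: 13 = 10 + 3; sub 11 for 10: 11 + 3; = 14; G_7 = 14−1 = 13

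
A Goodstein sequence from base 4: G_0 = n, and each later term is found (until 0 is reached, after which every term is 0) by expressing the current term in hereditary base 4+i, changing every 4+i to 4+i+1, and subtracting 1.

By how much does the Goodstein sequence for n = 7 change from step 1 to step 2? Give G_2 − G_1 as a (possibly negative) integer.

0

(0) 7|_4 = 4 + 3 ↦ 5 + 3|_5 = 8 ⇒ 7
(1) 7|_5 = 5 + 2 ↦ 6 + 2|_6 = 8 ⇒ 7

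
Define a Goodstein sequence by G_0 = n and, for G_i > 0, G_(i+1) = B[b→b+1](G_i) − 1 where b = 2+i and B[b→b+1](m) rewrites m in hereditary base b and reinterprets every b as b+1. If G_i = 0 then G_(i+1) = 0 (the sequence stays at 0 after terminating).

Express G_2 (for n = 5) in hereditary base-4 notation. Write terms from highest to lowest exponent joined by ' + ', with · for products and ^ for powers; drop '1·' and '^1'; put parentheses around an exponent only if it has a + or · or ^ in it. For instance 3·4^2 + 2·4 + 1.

3·4^3 + 3·4^2 + 3·4 + 3

G_0=5  [base 2] 2^2 + 1  →[2↦3]→  3^3 + 1 = 28  −1 ⇒ G_1=27
G_1=27  [base 3] 3^3  →[3↦4]→  4^4 = 256  −1 ⇒ G_2=255
G_2=255  [base 4] 3·4^3 + 3·4^2 + 3·4 + 3  →[4↦5]→  3·5^3 + 3·5^2 + 3·5 + 3 = 468  −1 ⇒ G_3=467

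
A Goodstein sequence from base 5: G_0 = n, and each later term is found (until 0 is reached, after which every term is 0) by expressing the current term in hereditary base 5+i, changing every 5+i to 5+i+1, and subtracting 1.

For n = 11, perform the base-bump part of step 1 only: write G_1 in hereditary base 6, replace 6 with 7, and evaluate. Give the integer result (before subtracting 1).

14

i=0: 11 = 2·5 + 1 (b=5); 5→6: 2·6 + 1 = 13; 13−1 = 12
i=1: 12 = 2·6 (b=6); 6→7: 2·7 = 14; 14−1 = 13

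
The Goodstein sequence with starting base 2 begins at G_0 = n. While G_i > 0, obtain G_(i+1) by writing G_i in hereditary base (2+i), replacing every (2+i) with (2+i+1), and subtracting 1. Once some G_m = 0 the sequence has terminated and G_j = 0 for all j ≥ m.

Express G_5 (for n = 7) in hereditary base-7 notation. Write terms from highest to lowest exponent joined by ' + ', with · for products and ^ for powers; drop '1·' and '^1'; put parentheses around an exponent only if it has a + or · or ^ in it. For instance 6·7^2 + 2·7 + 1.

7^7

G_0 = 7. HB_2(7) = 2^2 + 2 + 1. Bump = 31. G_1 = 30.
G_1 = 30. HB_3(30) = 3^3 + 3. Bump = 260. G_2 = 259.
G_2 = 259. HB_4(259) = 4^4 + 3. Bump = 3128. G_3 = 3127.
G_3 = 3127. HB_5(3127) = 5^5 + 2. Bump = 46658. G_4 = 46657.
G_4 = 46657. HB_6(46657) = 6^6 + 1. Bump = 823544. G_5 = 823543.
G_5 = 823543. HB_7(823543) = 7^7. Bump = 16777216. G_6 = 16777215.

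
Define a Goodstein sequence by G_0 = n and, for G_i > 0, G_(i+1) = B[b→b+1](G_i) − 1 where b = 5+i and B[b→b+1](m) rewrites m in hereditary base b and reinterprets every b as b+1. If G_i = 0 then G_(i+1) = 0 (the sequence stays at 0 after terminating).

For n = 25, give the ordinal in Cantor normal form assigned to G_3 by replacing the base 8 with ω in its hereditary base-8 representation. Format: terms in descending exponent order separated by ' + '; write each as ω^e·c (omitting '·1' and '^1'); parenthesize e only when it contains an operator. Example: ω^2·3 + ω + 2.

ω·5 + 3

25 —HB5→ 5^2 —bump→ 6^2 = 36 —(−1)→ 35
35 —HB6→ 5·6 + 5 —bump→ 5·7 + 5 = 40 —(−1)→ 39
39 —HB7→ 5·7 + 4 —bump→ 5·8 + 4 = 44 —(−1)→ 43
43 —HB8→ 5·8 + 3 —bump→ 5·9 + 3 = 48 —(−1)→ 47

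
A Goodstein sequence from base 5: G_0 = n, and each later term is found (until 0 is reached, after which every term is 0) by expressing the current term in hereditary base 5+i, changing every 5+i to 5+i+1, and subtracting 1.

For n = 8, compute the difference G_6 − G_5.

[0] 8 ≡ 5 + 3 (base 5). Lift 6: 9. −1: 8.
[1] 8 ≡ 6 + 2 (base 6). Lift 7: 9. −1: 8.
[2] 8 ≡ 7 + 1 (base 7). Lift 8: 9. −1: 8.
[3] 8 ≡ 8 (base 8). Lift 9: 9. −1: 8.
[4] 8 ≡ 8 (base 9). Lift 10: 8. −1: 7.
[5] 7 ≡ 7 (base 10). Lift 11: 7. −1: 6.

-1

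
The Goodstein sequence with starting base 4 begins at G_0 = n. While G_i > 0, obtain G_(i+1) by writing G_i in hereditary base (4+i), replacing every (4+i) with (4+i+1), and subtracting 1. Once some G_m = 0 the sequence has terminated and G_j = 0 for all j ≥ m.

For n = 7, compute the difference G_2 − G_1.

G_0=7  [base 4] 4 + 3  →[4↦5]→  5 + 3 = 8  −1 ⇒ G_1=7
G_1=7  [base 5] 5 + 2  →[5↦6]→  6 + 2 = 8  −1 ⇒ G_2=7

0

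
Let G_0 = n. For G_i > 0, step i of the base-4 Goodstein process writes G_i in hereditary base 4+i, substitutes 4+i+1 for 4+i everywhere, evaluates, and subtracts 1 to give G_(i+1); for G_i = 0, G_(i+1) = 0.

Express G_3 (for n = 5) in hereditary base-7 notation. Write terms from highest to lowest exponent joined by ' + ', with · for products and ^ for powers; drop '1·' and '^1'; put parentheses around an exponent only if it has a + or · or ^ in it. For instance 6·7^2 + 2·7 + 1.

4

i=0: 5 = 4 + 1 (b=4); 4→5: 5 + 1 = 6; 6−1 = 5
i=1: 5 = 5 (b=5); 5→6: 6 = 6; 6−1 = 5
i=2: 5 = 5 (b=6); 6→7: 5 = 5; 5−1 = 4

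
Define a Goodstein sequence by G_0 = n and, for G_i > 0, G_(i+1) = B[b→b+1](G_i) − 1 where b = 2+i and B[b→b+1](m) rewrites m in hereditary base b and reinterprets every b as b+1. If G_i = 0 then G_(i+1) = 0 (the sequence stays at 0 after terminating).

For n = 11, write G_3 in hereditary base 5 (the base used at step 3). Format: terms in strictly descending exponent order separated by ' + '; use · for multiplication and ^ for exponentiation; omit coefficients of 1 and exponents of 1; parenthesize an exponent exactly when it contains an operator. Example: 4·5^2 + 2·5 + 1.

5^(5 + 1) + 2

11 —HB2→ 2^(2 + 1) + 2 + 1 —bump→ 3^(3 + 1) + 3 + 1 = 85 —(−1)→ 84
84 —HB3→ 3^(3 + 1) + 3 —bump→ 4^(4 + 1) + 4 = 1028 —(−1)→ 1027
1027 —HB4→ 4^(4 + 1) + 3 —bump→ 5^(5 + 1) + 3 = 15628 —(−1)→ 15627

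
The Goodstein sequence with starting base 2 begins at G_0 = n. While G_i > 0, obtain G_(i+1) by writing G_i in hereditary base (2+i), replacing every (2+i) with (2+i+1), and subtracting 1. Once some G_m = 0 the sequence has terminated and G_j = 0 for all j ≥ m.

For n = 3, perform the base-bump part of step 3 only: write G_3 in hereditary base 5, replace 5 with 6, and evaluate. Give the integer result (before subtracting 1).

2

3 —HB2→ 2 + 1 —bump→ 3 + 1 = 4 —(−1)→ 3
3 —HB3→ 3 —bump→ 4 = 4 —(−1)→ 3
3 —HB4→ 3 —bump→ 3 = 3 —(−1)→ 2
2 —HB5→ 2 —bump→ 2 = 2 —(−1)→ 1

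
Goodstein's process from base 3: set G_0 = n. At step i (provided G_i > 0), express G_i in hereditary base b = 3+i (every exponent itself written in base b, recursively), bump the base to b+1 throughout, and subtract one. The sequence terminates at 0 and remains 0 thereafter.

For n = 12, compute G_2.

12 —HB3→ 3^2 + 3 —bump→ 4^2 + 4 = 20 —(−1)→ 19
19 —HB4→ 4^2 + 3 —bump→ 5^2 + 3 = 28 —(−1)→ 27
27 —HB5→ 5^2 + 2 —bump→ 6^2 + 2 = 38 —(−1)→ 37

27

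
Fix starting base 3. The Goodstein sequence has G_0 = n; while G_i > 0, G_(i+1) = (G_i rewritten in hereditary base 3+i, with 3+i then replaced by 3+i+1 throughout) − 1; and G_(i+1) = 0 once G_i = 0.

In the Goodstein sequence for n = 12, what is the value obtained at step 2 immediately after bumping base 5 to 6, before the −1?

(0) 12|_3 = 3^2 + 3 ↦ 4^2 + 4|_4 = 20 ⇒ 19
(1) 19|_4 = 4^2 + 3 ↦ 5^2 + 3|_5 = 28 ⇒ 27
(2) 27|_5 = 5^2 + 2 ↦ 6^2 + 2|_6 = 38 ⇒ 37

38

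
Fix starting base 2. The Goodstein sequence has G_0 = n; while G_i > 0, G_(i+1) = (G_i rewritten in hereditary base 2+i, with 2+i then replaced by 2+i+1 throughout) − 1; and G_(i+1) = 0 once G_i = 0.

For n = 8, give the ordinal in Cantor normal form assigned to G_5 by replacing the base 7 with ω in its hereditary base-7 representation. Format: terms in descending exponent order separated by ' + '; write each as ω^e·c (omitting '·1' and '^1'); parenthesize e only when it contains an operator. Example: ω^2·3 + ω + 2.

base 2: 8 = 2^(2 + 1); at 3: 3^(3 + 1) = 81; next = 80
base 3: 80 = 2·3^3 + 2·3^2 + 2·3 + 2; at 4: 2·4^4 + 2·4^2 + 2·4 + 2 = 554; next = 553
base 4: 553 = 2·4^4 + 2·4^2 + 2·4 + 1; at 5: 2·5^5 + 2·5^2 + 2·5 + 1 = 6311; next = 6310
base 5: 6310 = 2·5^5 + 2·5^2 + 2·5; at 6: 2·6^6 + 2·6^2 + 2·6 = 93396; next = 93395
base 6: 93395 = 2·6^6 + 2·6^2 + 6 + 5; at 7: 2·7^7 + 2·7^2 + 7 + 5 = 1647196; next = 1647195

ω^ω·2 + ω^2·2 + ω + 4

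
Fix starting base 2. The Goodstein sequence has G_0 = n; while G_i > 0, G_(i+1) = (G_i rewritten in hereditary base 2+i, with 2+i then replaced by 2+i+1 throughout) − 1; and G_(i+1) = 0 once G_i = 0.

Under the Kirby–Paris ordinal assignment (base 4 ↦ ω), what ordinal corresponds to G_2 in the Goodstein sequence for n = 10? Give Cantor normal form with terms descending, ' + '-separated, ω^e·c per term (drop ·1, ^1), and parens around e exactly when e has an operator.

(0) 10|_2 = 2^(2 + 1) + 2 ↦ 3^(3 + 1) + 3|_3 = 84 ⇒ 83
(1) 83|_3 = 3^(3 + 1) + 2 ↦ 4^(4 + 1) + 2|_4 = 1026 ⇒ 1025
(2) 1025|_4 = 4^(4 + 1) + 1 ↦ 5^(5 + 1) + 1|_5 = 15626 ⇒ 15625

ω^(ω + 1) + 1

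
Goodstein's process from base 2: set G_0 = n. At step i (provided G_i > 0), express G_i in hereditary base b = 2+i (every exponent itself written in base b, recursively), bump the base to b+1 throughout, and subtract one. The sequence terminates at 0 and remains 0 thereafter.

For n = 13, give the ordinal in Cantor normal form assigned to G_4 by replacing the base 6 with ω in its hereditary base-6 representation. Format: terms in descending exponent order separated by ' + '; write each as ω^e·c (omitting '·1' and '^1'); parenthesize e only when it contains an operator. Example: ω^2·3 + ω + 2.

G_0 = 13. HB_2(13) = 2^(2 + 1) + 2^2 + 1. Bump = 109. G_1 = 108.
G_1 = 108. HB_3(108) = 3^(3 + 1) + 3^3. Bump = 1280. G_2 = 1279.
G_2 = 1279. HB_4(1279) = 4^(4 + 1) + 3·4^3 + 3·4^2 + 3·4 + 3. Bump = 16093. G_3 = 16092.
G_3 = 16092. HB_5(16092) = 5^(5 + 1) + 3·5^3 + 3·5^2 + 3·5 + 2. Bump = 280712. G_4 = 280711.
G_4 = 280711. HB_6(280711) = 6^(6 + 1) + 3·6^3 + 3·6^2 + 3·6 + 1. Bump = 5765999. G_5 = 5765998.

ω^(ω + 1) + ω^3·3 + ω^2·3 + ω·3 + 1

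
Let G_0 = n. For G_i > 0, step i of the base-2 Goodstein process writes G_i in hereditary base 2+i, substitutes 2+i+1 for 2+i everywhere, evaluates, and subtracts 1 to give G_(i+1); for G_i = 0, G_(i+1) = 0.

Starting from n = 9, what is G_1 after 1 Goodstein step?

base 2: 9 = 2^(2 + 1) + 1; at 3: 3^(3 + 1) + 1 = 82; next = 81
base 3: 81 = 3^(3 + 1); at 4: 4^(4 + 1) = 1024; next = 1023

81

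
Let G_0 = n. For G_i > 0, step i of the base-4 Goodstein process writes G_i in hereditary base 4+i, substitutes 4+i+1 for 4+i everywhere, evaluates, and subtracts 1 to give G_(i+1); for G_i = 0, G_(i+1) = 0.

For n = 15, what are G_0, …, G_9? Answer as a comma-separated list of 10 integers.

15, 17, 19, 21, 23, 24, 25, 26, 27, 28

i=0: 15 = 3·4 + 3 (b=4); 4→5: 3·5 + 3 = 18; 18−1 = 17
i=1: 17 = 3·5 + 2 (b=5); 5→6: 3·6 + 2 = 20; 20−1 = 19
i=2: 19 = 3·6 + 1 (b=6); 6→7: 3·7 + 1 = 22; 22−1 = 21
i=3: 21 = 3·7 (b=7); 7→8: 3·8 = 24; 24−1 = 23
i=4: 23 = 2·8 + 7 (b=8); 8→9: 2·9 + 7 = 25; 25−1 = 24
i=5: 24 = 2·9 + 6 (b=9); 9→10: 2·10 + 6 = 26; 26−1 = 25
i=6: 25 = 2·10 + 5 (b=10); 10→11: 2·11 + 5 = 27; 27−1 = 26
i=7: 26 = 2·11 + 4 (b=11); 11→12: 2·12 + 4 = 28; 28−1 = 27
i=8: 27 = 2·12 + 3 (b=12); 12→13: 2·13 + 3 = 29; 29−1 = 28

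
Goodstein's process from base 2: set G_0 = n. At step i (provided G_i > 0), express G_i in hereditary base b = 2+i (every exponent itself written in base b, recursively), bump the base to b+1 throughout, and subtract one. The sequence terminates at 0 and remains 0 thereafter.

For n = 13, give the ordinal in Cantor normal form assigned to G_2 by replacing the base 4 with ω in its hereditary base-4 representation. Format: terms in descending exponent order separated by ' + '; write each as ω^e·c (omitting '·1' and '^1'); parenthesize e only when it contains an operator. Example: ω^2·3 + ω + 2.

base 2: 13 = 2^(2 + 1) + 2^2 + 1; at 3: 3^(3 + 1) + 3^3 + 1 = 109; next = 108
base 3: 108 = 3^(3 + 1) + 3^3; at 4: 4^(4 + 1) + 4^4 = 1280; next = 1279
base 4: 1279 = 4^(4 + 1) + 3·4^3 + 3·4^2 + 3·4 + 3; at 5: 5^(5 + 1) + 3·5^3 + 3·5^2 + 3·5 + 3 = 16093; next = 16092

ω^(ω + 1) + ω^3·3 + ω^2·3 + ω·3 + 3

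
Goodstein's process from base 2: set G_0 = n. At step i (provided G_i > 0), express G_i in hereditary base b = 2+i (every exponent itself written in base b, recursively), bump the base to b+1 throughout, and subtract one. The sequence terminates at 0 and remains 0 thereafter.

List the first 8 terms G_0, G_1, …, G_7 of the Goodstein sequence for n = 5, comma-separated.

G_0=5  [base 2] 2^2 + 1  →[2↦3]→  3^3 + 1 = 28  −1 ⇒ G_1=27
G_1=27  [base 3] 3^3  →[3↦4]→  4^4 = 256  −1 ⇒ G_2=255
G_2=255  [base 4] 3·4^3 + 3·4^2 + 3·4 + 3  →[4↦5]→  3·5^3 + 3·5^2 + 3·5 + 3 = 468  −1 ⇒ G_3=467
G_3=467  [base 5] 3·5^3 + 3·5^2 + 3·5 + 2  →[5↦6]→  3·6^3 + 3·6^2 + 3·6 + 2 = 776  −1 ⇒ G_4=775
G_4=775  [base 6] 3·6^3 + 3·6^2 + 3·6 + 1  →[6↦7]→  3·7^3 + 3·7^2 + 3·7 + 1 = 1198  −1 ⇒ G_5=1197
G_5=1197  [base 7] 3·7^3 + 3·7^2 + 3·7  →[7↦8]→  3·8^3 + 3·8^2 + 3·8 = 1752  −1 ⇒ G_6=1751
G_6=1751  [base 8] 3·8^3 + 3·8^2 + 2·8 + 7  →[8↦9]→  3·9^3 + 3·9^2 + 2·9 + 7 = 2455  −1 ⇒ G_7=2454

5, 27, 255, 467, 775, 1197, 1751, 2454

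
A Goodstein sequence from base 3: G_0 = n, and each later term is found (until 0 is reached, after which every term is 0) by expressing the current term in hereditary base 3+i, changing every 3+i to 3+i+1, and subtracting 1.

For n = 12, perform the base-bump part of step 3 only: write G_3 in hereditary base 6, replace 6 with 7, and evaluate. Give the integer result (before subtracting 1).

step 0: 12 = 3^2 + 3; sub 4 for 3: 4^2 + 4; = 20; G_1 = 20−1 = 19
step 1: 19 = 4^2 + 3; sub 5 for 4: 5^2 + 3; = 28; G_2 = 28−1 = 27
step 2: 27 = 5^2 + 2; sub 6 for 5: 6^2 + 2; = 38; G_3 = 38−1 = 37
step 3: 37 = 6^2 + 1; sub 7 for 6: 7^2 + 1; = 50; G_4 = 50−1 = 49

50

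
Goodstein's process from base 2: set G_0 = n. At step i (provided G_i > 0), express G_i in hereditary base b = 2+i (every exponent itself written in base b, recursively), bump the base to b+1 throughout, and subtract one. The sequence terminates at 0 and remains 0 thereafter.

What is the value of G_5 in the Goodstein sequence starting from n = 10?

4215754

[0] 10 ≡ 2^(2 + 1) + 2 (base 2). Lift 3: 84. −1: 83.
[1] 83 ≡ 3^(3 + 1) + 2 (base 3). Lift 4: 1026. −1: 1025.
[2] 1025 ≡ 4^(4 + 1) + 1 (base 4). Lift 5: 15626. −1: 15625.
[3] 15625 ≡ 5^(5 + 1) (base 5). Lift 6: 279936. −1: 279935.
[4] 279935 ≡ 5·6^6 + 5·6^5 + 5·6^4 + 5·6^3 + 5·6^2 + 5·6 + 5 (base 6). Lift 7: 4215755. −1: 4215754.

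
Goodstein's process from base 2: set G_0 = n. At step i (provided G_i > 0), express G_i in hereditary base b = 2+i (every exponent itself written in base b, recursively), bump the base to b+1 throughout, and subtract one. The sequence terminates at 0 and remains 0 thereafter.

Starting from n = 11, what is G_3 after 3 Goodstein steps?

base 2: 11 = 2^(2 + 1) + 2 + 1; at 3: 3^(3 + 1) + 3 + 1 = 85; next = 84
base 3: 84 = 3^(3 + 1) + 3; at 4: 4^(4 + 1) + 4 = 1028; next = 1027
base 4: 1027 = 4^(4 + 1) + 3; at 5: 5^(5 + 1) + 3 = 15628; next = 15627

15627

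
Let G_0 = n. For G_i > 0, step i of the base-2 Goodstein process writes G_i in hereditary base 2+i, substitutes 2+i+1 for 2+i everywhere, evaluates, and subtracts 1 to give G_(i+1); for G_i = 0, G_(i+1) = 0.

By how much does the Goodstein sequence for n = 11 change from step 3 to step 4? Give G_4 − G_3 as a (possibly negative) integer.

264310

11 —HB2→ 2^(2 + 1) + 2 + 1 —bump→ 3^(3 + 1) + 3 + 1 = 85 —(−1)→ 84
84 —HB3→ 3^(3 + 1) + 3 —bump→ 4^(4 + 1) + 4 = 1028 —(−1)→ 1027
1027 —HB4→ 4^(4 + 1) + 3 —bump→ 5^(5 + 1) + 3 = 15628 —(−1)→ 15627
15627 —HB5→ 5^(5 + 1) + 2 —bump→ 6^(6 + 1) + 2 = 279938 —(−1)→ 279937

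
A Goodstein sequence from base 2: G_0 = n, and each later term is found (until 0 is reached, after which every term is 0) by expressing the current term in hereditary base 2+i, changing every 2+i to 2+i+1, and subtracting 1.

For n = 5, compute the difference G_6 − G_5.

(0) 5|_2 = 2^2 + 1 ↦ 3^3 + 1|_3 = 28 ⇒ 27
(1) 27|_3 = 3^3 ↦ 4^4|_4 = 256 ⇒ 255
(2) 255|_4 = 3·4^3 + 3·4^2 + 3·4 + 3 ↦ 3·5^3 + 3·5^2 + 3·5 + 3|_5 = 468 ⇒ 467
(3) 467|_5 = 3·5^3 + 3·5^2 + 3·5 + 2 ↦ 3·6^3 + 3·6^2 + 3·6 + 2|_6 = 776 ⇒ 775
(4) 775|_6 = 3·6^3 + 3·6^2 + 3·6 + 1 ↦ 3·7^3 + 3·7^2 + 3·7 + 1|_7 = 1198 ⇒ 1197
(5) 1197|_7 = 3·7^3 + 3·7^2 + 3·7 ↦ 3·8^3 + 3·8^2 + 3·8|_8 = 1752 ⇒ 1751

554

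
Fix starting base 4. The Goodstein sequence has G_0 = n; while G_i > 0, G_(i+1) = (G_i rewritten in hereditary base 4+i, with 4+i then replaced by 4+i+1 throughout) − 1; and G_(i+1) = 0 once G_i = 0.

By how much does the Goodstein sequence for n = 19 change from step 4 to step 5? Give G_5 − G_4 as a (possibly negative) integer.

G_0 = 19. HB_4(19) = 4^2 + 3. Bump = 28. G_1 = 27.
G_1 = 27. HB_5(27) = 5^2 + 2. Bump = 38. G_2 = 37.
G_2 = 37. HB_6(37) = 6^2 + 1. Bump = 50. G_3 = 49.
G_3 = 49. HB_7(49) = 7^2. Bump = 64. G_4 = 63.
G_4 = 63. HB_8(63) = 7·8 + 7. Bump = 70. G_5 = 69.

6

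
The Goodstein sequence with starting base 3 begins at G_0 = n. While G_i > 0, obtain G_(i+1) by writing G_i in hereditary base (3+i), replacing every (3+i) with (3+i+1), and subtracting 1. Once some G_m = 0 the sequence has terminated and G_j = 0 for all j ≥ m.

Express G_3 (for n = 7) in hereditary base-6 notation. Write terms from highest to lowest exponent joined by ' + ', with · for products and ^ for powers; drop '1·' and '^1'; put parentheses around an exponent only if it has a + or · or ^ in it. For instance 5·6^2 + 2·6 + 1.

7 —HB3→ 2·3 + 1 —bump→ 2·4 + 1 = 9 —(−1)→ 8
8 —HB4→ 2·4 —bump→ 2·5 = 10 —(−1)→ 9
9 —HB5→ 5 + 4 —bump→ 6 + 4 = 10 —(−1)→ 9

6 + 3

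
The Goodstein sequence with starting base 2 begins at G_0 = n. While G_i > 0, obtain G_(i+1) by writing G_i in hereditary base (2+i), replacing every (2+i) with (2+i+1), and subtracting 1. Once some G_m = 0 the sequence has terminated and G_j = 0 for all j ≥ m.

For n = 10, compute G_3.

(0) 10|_2 = 2^(2 + 1) + 2 ↦ 3^(3 + 1) + 3|_3 = 84 ⇒ 83
(1) 83|_3 = 3^(3 + 1) + 2 ↦ 4^(4 + 1) + 2|_4 = 1026 ⇒ 1025
(2) 1025|_4 = 4^(4 + 1) + 1 ↦ 5^(5 + 1) + 1|_5 = 15626 ⇒ 15625

15625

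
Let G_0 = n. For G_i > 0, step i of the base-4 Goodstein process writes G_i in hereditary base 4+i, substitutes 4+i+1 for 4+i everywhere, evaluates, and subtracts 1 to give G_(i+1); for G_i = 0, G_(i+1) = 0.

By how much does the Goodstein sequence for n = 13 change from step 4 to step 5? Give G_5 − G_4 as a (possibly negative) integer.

1

13 —HB4→ 3·4 + 1 —bump→ 3·5 + 1 = 16 —(−1)→ 15
15 —HB5→ 3·5 —bump→ 3·6 = 18 —(−1)→ 17
17 —HB6→ 2·6 + 5 —bump→ 2·7 + 5 = 19 —(−1)→ 18
18 —HB7→ 2·7 + 4 —bump→ 2·8 + 4 = 20 —(−1)→ 19
19 —HB8→ 2·8 + 3 —bump→ 2·9 + 3 = 21 —(−1)→ 20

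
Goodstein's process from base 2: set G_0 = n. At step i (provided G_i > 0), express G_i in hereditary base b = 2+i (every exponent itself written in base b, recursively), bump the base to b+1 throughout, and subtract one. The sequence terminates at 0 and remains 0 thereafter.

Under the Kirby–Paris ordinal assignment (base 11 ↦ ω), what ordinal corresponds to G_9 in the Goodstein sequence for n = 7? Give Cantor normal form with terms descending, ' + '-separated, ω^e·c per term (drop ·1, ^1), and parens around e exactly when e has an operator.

ω^7·7 + ω^6·7 + ω^5·7 + ω^4·7 + ω^3·7 + ω^2·7 + ω·7 + 4

G_0=7  [base 2] 2^2 + 2 + 1  →[2↦3]→  3^3 + 3 + 1 = 31  −1 ⇒ G_1=30
G_1=30  [base 3] 3^3 + 3  →[3↦4]→  4^4 + 4 = 260  −1 ⇒ G_2=259
G_2=259  [base 4] 4^4 + 3  →[4↦5]→  5^5 + 3 = 3128  −1 ⇒ G_3=3127
G_3=3127  [base 5] 5^5 + 2  →[5↦6]→  6^6 + 2 = 46658  −1 ⇒ G_4=46657
G_4=46657  [base 6] 6^6 + 1  →[6↦7]→  7^7 + 1 = 823544  −1 ⇒ G_5=823543
G_5=823543  [base 7] 7^7  →[7↦8]→  8^8 = 16777216  −1 ⇒ G_6=16777215
G_6=16777215  [base 8] 7·8^7 + 7·8^6 + 7·8^5 + 7·8^4 + 7·8^3 + 7·8^2 + 7·8 + 7  →[8↦9]→  7·9^7 + 7·9^6 + 7·9^5 + 7·9^4 + 7·9^3 + 7·9^2 + 7·9 + 7 = 37665880  −1 ⇒ G_7=37665879
G_7=37665879  [base 9] 7·9^7 + 7·9^6 + 7·9^5 + 7·9^4 + 7·9^3 + 7·9^2 + 7·9 + 6  →[9↦10]→  7·10^7 + 7·10^6 + 7·10^5 + 7·10^4 + 7·10^3 + 7·10^2 + 7·10 + 6 = 77777776  −1 ⇒ G_8=77777775
G_8=77777775  [base 10] 7·10^7 + 7·10^6 + 7·10^5 + 7·10^4 + 7·10^3 + 7·10^2 + 7·10 + 5  →[10↦11]→  7·11^7 + 7·11^6 + 7·11^5 + 7·11^4 + 7·11^3 + 7·11^2 + 7·11 + 5 = 150051214  −1 ⇒ G_9=150051213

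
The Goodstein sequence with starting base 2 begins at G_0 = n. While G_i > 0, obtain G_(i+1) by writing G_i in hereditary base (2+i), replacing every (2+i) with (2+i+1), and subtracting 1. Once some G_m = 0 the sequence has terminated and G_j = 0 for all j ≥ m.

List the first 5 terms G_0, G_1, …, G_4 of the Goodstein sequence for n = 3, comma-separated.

3, 3, 3, 2, 1

i=0: 3 = 2 + 1 (b=2); 2→3: 3 + 1 = 4; 4−1 = 3
i=1: 3 = 3 (b=3); 3→4: 4 = 4; 4−1 = 3
i=2: 3 = 3 (b=4); 4→5: 3 = 3; 3−1 = 2
i=3: 2 = 2 (b=5); 5→6: 2 = 2; 2−1 = 1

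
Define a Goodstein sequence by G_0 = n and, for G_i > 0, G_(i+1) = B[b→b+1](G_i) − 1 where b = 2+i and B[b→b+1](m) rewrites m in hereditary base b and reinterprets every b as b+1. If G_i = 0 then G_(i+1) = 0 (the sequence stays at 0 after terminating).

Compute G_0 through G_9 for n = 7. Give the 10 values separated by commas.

7, 30, 259, 3127, 46657, 823543, 16777215, 37665879, 77777775, 150051213

step 0: 7 = 2^2 + 2 + 1; sub 3 for 2: 3^3 + 3 + 1; = 31; G_1 = 31−1 = 30
step 1: 30 = 3^3 + 3; sub 4 for 3: 4^4 + 4; = 260; G_2 = 260−1 = 259
step 2: 259 = 4^4 + 3; sub 5 for 4: 5^5 + 3; = 3128; G_3 = 3128−1 = 3127
step 3: 3127 = 5^5 + 2; sub 6 for 5: 6^6 + 2; = 46658; G_4 = 46658−1 = 46657
step 4: 46657 = 6^6 + 1; sub 7 for 6: 7^7 + 1; = 823544; G_5 = 823544−1 = 823543
step 5: 823543 = 7^7; sub 8 for 7: 8^8; = 16777216; G_6 = 16777216−1 = 16777215
step 6: 16777215 = 7·8^7 + 7·8^6 + 7·8^5 + 7·8^4 + 7·8^3 + 7·8^2 + 7·8 + 7; sub 9 for 8: 7·9^7 + 7·9^6 + 7·9^5 + 7·9^4 + 7·9^3 + 7·9^2 + 7·9 + 7; = 37665880; G_7 = 37665880−1 = 37665879
step 7: 37665879 = 7·9^7 + 7·9^6 + 7·9^5 + 7·9^4 + 7·9^3 + 7·9^2 + 7·9 + 6; sub 10 for 9: 7·10^7 + 7·10^6 + 7·10^5 + 7·10^4 + 7·10^3 + 7·10^2 + 7·10 + 6; = 77777776; G_8 = 77777776−1 = 77777775
step 8: 77777775 = 7·10^7 + 7·10^6 + 7·10^5 + 7·10^4 + 7·10^3 + 7·10^2 + 7·10 + 5; sub 11 for 10: 7·11^7 + 7·11^6 + 7·11^5 + 7·11^4 + 7·11^3 + 7·11^2 + 7·11 + 5; = 150051214; G_9 = 150051214−1 = 150051213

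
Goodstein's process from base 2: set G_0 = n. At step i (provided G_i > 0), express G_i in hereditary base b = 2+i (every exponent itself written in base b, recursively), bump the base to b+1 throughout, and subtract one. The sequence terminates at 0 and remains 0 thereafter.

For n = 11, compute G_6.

step 0: 11 = 2^(2 + 1) + 2 + 1; sub 3 for 2: 3^(3 + 1) + 3 + 1; = 85; G_1 = 85−1 = 84
step 1: 84 = 3^(3 + 1) + 3; sub 4 for 3: 4^(4 + 1) + 4; = 1028; G_2 = 1028−1 = 1027
step 2: 1027 = 4^(4 + 1) + 3; sub 5 for 4: 5^(5 + 1) + 3; = 15628; G_3 = 15628−1 = 15627
step 3: 15627 = 5^(5 + 1) + 2; sub 6 for 5: 6^(6 + 1) + 2; = 279938; G_4 = 279938−1 = 279937
step 4: 279937 = 6^(6 + 1) + 1; sub 7 for 6: 7^(7 + 1) + 1; = 5764802; G_5 = 5764802−1 = 5764801
step 5: 5764801 = 7^(7 + 1); sub 8 for 7: 8^(8 + 1); = 134217728; G_6 = 134217728−1 = 134217727
step 6: 134217727 = 7·8^8 + 7·8^7 + 7·8^6 + 7·8^5 + 7·8^4 + 7·8^3 + 7·8^2 + 7·8 + 7; sub 9 for 8: 7·9^9 + 7·9^7 + 7·9^6 + 7·9^5 + 7·9^4 + 7·9^3 + 7·9^2 + 7·9 + 7; = 2749609303; G_7 = 2749609303−1 = 2749609302

134217727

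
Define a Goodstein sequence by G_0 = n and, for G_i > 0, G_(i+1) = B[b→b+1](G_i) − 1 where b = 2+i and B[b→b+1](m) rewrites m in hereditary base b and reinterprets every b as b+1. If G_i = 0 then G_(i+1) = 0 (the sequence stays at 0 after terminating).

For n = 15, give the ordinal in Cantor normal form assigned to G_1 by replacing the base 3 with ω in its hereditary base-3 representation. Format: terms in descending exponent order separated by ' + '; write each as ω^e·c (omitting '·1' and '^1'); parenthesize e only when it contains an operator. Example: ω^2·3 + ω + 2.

step 0: 15 = 2^(2 + 1) + 2^2 + 2 + 1; sub 3 for 2: 3^(3 + 1) + 3^3 + 3 + 1; = 112; G_1 = 112−1 = 111
step 1: 111 = 3^(3 + 1) + 3^3 + 3; sub 4 for 3: 4^(4 + 1) + 4^4 + 4; = 1284; G_2 = 1284−1 = 1283

ω^(ω + 1) + ω^ω + ω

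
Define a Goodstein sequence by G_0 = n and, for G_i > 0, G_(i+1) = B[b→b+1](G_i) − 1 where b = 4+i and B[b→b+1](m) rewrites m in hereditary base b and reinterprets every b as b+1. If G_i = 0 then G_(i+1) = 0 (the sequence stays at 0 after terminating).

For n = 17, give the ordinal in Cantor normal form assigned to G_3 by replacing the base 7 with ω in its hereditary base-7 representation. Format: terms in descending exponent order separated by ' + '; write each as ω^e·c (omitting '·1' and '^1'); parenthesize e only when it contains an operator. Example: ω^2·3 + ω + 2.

ω·5 + 4

i=0: 17 = 4^2 + 1 (b=4); 4→5: 5^2 + 1 = 26; 26−1 = 25
i=1: 25 = 5^2 (b=5); 5→6: 6^2 = 36; 36−1 = 35
i=2: 35 = 5·6 + 5 (b=6); 6→7: 5·7 + 5 = 40; 40−1 = 39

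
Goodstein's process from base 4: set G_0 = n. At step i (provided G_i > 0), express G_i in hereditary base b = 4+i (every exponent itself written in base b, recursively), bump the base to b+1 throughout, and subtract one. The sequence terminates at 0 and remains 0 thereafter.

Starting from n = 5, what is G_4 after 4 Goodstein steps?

3

[0] 5 ≡ 4 + 1 (base 4). Lift 5: 6. −1: 5.
[1] 5 ≡ 5 (base 5). Lift 6: 6. −1: 5.
[2] 5 ≡ 5 (base 6). Lift 7: 5. −1: 4.
[3] 4 ≡ 4 (base 7). Lift 8: 4. −1: 3.
[4] 3 ≡ 3 (base 8). Lift 9: 3. −1: 2.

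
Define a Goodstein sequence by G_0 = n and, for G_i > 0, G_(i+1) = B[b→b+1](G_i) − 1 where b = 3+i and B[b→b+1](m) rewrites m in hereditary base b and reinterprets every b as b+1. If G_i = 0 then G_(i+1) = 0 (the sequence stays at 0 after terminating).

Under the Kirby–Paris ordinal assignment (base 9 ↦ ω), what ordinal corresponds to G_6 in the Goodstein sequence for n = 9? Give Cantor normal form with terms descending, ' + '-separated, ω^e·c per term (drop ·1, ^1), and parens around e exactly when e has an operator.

ω·2 + 6

G_0=9  [base 3] 3^2  →[3↦4]→  4^2 = 16  −1 ⇒ G_1=15
G_1=15  [base 4] 3·4 + 3  →[4↦5]→  3·5 + 3 = 18  −1 ⇒ G_2=17
G_2=17  [base 5] 3·5 + 2  →[5↦6]→  3·6 + 2 = 20  −1 ⇒ G_3=19
G_3=19  [base 6] 3·6 + 1  →[6↦7]→  3·7 + 1 = 22  −1 ⇒ G_4=21
G_4=21  [base 7] 3·7  →[7↦8]→  3·8 = 24  −1 ⇒ G_5=23
G_5=23  [base 8] 2·8 + 7  →[8↦9]→  2·9 + 7 = 25  −1 ⇒ G_6=24
G_6=24  [base 9] 2·9 + 6  →[9↦10]→  2·10 + 6 = 26  −1 ⇒ G_7=25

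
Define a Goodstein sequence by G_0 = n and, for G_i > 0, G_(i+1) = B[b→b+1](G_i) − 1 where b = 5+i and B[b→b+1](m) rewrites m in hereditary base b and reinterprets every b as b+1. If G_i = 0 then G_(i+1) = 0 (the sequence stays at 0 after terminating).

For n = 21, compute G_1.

24

G_0=21  [base 5] 4·5 + 1  →[5↦6]→  4·6 + 1 = 25  −1 ⇒ G_1=24
G_1=24  [base 6] 4·6  →[6↦7]→  4·7 = 28  −1 ⇒ G_2=27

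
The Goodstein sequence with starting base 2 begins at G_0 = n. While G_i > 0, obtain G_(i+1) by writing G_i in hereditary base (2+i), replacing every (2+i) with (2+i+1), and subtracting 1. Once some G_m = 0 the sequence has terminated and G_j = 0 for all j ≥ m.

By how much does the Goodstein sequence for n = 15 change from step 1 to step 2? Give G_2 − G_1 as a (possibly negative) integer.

step 0: 15 = 2^(2 + 1) + 2^2 + 2 + 1; sub 3 for 2: 3^(3 + 1) + 3^3 + 3 + 1; = 112; G_1 = 112−1 = 111
step 1: 111 = 3^(3 + 1) + 3^3 + 3; sub 4 for 3: 4^(4 + 1) + 4^4 + 4; = 1284; G_2 = 1284−1 = 1283

1172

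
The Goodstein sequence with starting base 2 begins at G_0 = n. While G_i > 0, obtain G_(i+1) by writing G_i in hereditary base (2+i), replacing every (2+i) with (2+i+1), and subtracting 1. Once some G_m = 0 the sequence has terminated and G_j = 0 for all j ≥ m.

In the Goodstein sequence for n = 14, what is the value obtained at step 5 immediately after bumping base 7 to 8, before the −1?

134404972

i=0: 14 = 2^(2 + 1) + 2^2 + 2 (b=2); 2→3: 3^(3 + 1) + 3^3 + 3 = 111; 111−1 = 110
i=1: 110 = 3^(3 + 1) + 3^3 + 2 (b=3); 3→4: 4^(4 + 1) + 4^4 + 2 = 1282; 1282−1 = 1281
i=2: 1281 = 4^(4 + 1) + 4^4 + 1 (b=4); 4→5: 5^(5 + 1) + 5^5 + 1 = 18751; 18751−1 = 18750
i=3: 18750 = 5^(5 + 1) + 5^5 (b=5); 5→6: 6^(6 + 1) + 6^6 = 326592; 326592−1 = 326591
i=4: 326591 = 6^(6 + 1) + 5·6^5 + 5·6^4 + 5·6^3 + 5·6^2 + 5·6 + 5 (b=6); 6→7: 7^(7 + 1) + 5·7^5 + 5·7^4 + 5·7^3 + 5·7^2 + 5·7 + 5 = 5862841; 5862841−1 = 5862840
i=5: 5862840 = 7^(7 + 1) + 5·7^5 + 5·7^4 + 5·7^3 + 5·7^2 + 5·7 + 4 (b=7); 7→8: 8^(8 + 1) + 5·8^5 + 5·8^4 + 5·8^3 + 5·8^2 + 5·8 + 4 = 134404972; 134404972−1 = 134404971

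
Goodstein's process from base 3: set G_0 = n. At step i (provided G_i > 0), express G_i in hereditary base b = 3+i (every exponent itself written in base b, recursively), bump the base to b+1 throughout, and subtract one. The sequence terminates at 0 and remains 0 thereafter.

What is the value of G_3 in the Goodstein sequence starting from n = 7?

9

7 —HB3→ 2·3 + 1 —bump→ 2·4 + 1 = 9 —(−1)→ 8
8 —HB4→ 2·4 —bump→ 2·5 = 10 —(−1)→ 9
9 —HB5→ 5 + 4 —bump→ 6 + 4 = 10 —(−1)→ 9
9 —HB6→ 6 + 3 —bump→ 7 + 3 = 10 —(−1)→ 9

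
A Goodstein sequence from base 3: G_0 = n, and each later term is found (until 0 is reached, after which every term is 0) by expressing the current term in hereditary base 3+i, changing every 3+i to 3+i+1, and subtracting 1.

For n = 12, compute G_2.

27

G_0 = 12. HB_3(12) = 3^2 + 3. Bump = 20. G_1 = 19.
G_1 = 19. HB_4(19) = 4^2 + 3. Bump = 28. G_2 = 27.
G_2 = 27. HB_5(27) = 5^2 + 2. Bump = 38. G_3 = 37.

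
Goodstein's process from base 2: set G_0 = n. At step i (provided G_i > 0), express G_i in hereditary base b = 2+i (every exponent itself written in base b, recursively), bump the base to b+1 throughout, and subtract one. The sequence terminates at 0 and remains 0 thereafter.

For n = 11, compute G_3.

G_0=11  [base 2] 2^(2 + 1) + 2 + 1  →[2↦3]→  3^(3 + 1) + 3 + 1 = 85  −1 ⇒ G_1=84
G_1=84  [base 3] 3^(3 + 1) + 3  →[3↦4]→  4^(4 + 1) + 4 = 1028  −1 ⇒ G_2=1027
G_2=1027  [base 4] 4^(4 + 1) + 3  →[4↦5]→  5^(5 + 1) + 3 = 15628  −1 ⇒ G_3=15627

15627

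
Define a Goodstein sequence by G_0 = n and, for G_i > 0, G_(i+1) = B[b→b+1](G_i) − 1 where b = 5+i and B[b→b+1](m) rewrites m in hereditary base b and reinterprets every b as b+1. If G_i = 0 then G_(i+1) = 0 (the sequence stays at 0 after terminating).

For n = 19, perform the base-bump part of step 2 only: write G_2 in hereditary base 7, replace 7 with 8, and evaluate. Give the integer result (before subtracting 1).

G_0=19  [base 5] 3·5 + 4  →[5↦6]→  3·6 + 4 = 22  −1 ⇒ G_1=21
G_1=21  [base 6] 3·6 + 3  →[6↦7]→  3·7 + 3 = 24  −1 ⇒ G_2=23
G_2=23  [base 7] 3·7 + 2  →[7↦8]→  3·8 + 2 = 26  −1 ⇒ G_3=25

26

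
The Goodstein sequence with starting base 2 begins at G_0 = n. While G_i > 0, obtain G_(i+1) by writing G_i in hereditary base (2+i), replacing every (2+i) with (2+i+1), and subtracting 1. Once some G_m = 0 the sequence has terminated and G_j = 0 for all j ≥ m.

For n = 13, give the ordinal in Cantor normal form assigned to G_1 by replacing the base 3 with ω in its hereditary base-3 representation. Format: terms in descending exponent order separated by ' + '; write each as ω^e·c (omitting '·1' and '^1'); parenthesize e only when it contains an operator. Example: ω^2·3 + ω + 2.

ω^(ω + 1) + ω^ω

(0) 13|_2 = 2^(2 + 1) + 2^2 + 1 ↦ 3^(3 + 1) + 3^3 + 1|_3 = 109 ⇒ 108
(1) 108|_3 = 3^(3 + 1) + 3^3 ↦ 4^(4 + 1) + 4^4|_4 = 1280 ⇒ 1279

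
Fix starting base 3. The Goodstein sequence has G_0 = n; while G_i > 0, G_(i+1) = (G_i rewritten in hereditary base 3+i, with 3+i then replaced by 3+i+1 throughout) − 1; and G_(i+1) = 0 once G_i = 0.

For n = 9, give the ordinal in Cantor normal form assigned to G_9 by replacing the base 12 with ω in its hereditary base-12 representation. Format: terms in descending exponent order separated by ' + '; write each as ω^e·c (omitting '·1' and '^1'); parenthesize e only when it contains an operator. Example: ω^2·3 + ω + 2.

step 0: 9 = 3^2; sub 4 for 3: 4^2; = 16; G_1 = 16−1 = 15
step 1: 15 = 3·4 + 3; sub 5 for 4: 3·5 + 3; = 18; G_2 = 18−1 = 17
step 2: 17 = 3·5 + 2; sub 6 for 5: 3·6 + 2; = 20; G_3 = 20−1 = 19
step 3: 19 = 3·6 + 1; sub 7 for 6: 3·7 + 1; = 22; G_4 = 22−1 = 21
step 4: 21 = 3·7; sub 8 for 7: 3·8; = 24; G_5 = 24−1 = 23
step 5: 23 = 2·8 + 7; sub 9 for 8: 2·9 + 7; = 25; G_6 = 25−1 = 24
step 6: 24 = 2·9 + 6; sub 10 for 9: 2·10 + 6; = 26; G_7 = 26−1 = 25
step 7: 25 = 2·10 + 5; sub 11 for 10: 2·11 + 5; = 27; G_8 = 27−1 = 26
step 8: 26 = 2·11 + 4; sub 12 for 11: 2·12 + 4; = 28; G_9 = 28−1 = 27

ω·2 + 3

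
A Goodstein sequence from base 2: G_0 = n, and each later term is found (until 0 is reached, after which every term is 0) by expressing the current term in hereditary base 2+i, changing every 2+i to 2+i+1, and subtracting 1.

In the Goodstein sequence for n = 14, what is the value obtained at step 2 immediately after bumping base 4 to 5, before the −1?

18751

14 —HB2→ 2^(2 + 1) + 2^2 + 2 —bump→ 3^(3 + 1) + 3^3 + 3 = 111 —(−1)→ 110
110 —HB3→ 3^(3 + 1) + 3^3 + 2 —bump→ 4^(4 + 1) + 4^4 + 2 = 1282 —(−1)→ 1281
1281 —HB4→ 4^(4 + 1) + 4^4 + 1 —bump→ 5^(5 + 1) + 5^5 + 1 = 18751 —(−1)→ 18750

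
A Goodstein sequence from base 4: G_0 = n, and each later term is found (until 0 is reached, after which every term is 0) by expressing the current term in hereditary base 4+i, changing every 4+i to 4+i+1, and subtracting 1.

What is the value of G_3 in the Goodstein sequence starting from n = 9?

G_0=9  [base 4] 2·4 + 1  →[4↦5]→  2·5 + 1 = 11  −1 ⇒ G_1=10
G_1=10  [base 5] 2·5  →[5↦6]→  2·6 = 12  −1 ⇒ G_2=11
G_2=11  [base 6] 6 + 5  →[6↦7]→  7 + 5 = 12  −1 ⇒ G_3=11
G_3=11  [base 7] 7 + 4  →[7↦8]→  8 + 4 = 12  −1 ⇒ G_4=11

11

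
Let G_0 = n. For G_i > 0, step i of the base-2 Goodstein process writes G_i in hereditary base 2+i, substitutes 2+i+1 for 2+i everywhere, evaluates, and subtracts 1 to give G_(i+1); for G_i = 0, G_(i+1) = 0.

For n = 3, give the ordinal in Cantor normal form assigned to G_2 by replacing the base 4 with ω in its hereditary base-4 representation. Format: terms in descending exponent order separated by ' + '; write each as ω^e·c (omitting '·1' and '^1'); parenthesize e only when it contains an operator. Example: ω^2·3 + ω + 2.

G_0 = 3. HB_2(3) = 2 + 1. Bump = 4. G_1 = 3.
G_1 = 3. HB_3(3) = 3. Bump = 4. G_2 = 3.

3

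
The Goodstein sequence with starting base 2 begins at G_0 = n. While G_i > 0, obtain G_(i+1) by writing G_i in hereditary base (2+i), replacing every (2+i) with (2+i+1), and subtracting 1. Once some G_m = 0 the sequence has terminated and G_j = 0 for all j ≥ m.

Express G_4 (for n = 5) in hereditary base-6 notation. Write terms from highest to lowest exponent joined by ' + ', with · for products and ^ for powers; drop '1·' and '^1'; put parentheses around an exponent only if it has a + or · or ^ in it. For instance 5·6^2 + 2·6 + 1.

[0] 5 ≡ 2^2 + 1 (base 2). Lift 3: 28. −1: 27.
[1] 27 ≡ 3^3 (base 3). Lift 4: 256. −1: 255.
[2] 255 ≡ 3·4^3 + 3·4^2 + 3·4 + 3 (base 4). Lift 5: 468. −1: 467.
[3] 467 ≡ 3·5^3 + 3·5^2 + 3·5 + 2 (base 5). Lift 6: 776. −1: 775.

3·6^3 + 3·6^2 + 3·6 + 1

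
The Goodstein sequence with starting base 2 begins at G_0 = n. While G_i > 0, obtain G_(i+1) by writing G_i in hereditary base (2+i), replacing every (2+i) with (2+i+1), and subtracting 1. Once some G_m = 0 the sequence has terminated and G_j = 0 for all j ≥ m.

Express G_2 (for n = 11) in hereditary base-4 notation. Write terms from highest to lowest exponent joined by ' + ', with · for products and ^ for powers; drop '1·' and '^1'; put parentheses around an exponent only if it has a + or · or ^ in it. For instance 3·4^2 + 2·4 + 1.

4^(4 + 1) + 3

(0) 11|_2 = 2^(2 + 1) + 2 + 1 ↦ 3^(3 + 1) + 3 + 1|_3 = 85 ⇒ 84
(1) 84|_3 = 3^(3 + 1) + 3 ↦ 4^(4 + 1) + 4|_4 = 1028 ⇒ 1027
(2) 1027|_4 = 4^(4 + 1) + 3 ↦ 5^(5 + 1) + 3|_5 = 15628 ⇒ 15627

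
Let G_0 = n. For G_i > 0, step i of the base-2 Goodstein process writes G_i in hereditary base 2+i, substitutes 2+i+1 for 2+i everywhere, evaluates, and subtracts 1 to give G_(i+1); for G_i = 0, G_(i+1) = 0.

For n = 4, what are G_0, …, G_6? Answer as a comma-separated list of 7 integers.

4, 26, 41, 60, 83, 109, 139

G_0 = 4. HB_2(4) = 2^2. Bump = 27. G_1 = 26.
G_1 = 26. HB_3(26) = 2·3^2 + 2·3 + 2. Bump = 42. G_2 = 41.
G_2 = 41. HB_4(41) = 2·4^2 + 2·4 + 1. Bump = 61. G_3 = 60.
G_3 = 60. HB_5(60) = 2·5^2 + 2·5. Bump = 84. G_4 = 83.
G_4 = 83. HB_6(83) = 2·6^2 + 6 + 5. Bump = 110. G_5 = 109.
G_5 = 109. HB_7(109) = 2·7^2 + 7 + 4. Bump = 140. G_6 = 139.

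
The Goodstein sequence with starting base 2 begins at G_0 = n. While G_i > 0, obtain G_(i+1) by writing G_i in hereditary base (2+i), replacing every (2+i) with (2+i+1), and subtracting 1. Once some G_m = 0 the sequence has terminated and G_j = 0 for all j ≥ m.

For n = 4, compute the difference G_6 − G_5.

G_0 = 4. HB_2(4) = 2^2. Bump = 27. G_1 = 26.
G_1 = 26. HB_3(26) = 2·3^2 + 2·3 + 2. Bump = 42. G_2 = 41.
G_2 = 41. HB_4(41) = 2·4^2 + 2·4 + 1. Bump = 61. G_3 = 60.
G_3 = 60. HB_5(60) = 2·5^2 + 2·5. Bump = 84. G_4 = 83.
G_4 = 83. HB_6(83) = 2·6^2 + 6 + 5. Bump = 110. G_5 = 109.
G_5 = 109. HB_7(109) = 2·7^2 + 7 + 4. Bump = 140. G_6 = 139.

30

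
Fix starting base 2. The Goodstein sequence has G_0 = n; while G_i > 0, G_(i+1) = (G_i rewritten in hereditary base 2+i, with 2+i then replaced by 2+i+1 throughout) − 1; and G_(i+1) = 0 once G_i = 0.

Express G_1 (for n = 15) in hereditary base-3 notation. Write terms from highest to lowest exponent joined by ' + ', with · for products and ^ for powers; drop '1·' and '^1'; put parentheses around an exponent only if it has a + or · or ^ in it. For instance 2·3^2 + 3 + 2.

3^(3 + 1) + 3^3 + 3

15 —HB2→ 2^(2 + 1) + 2^2 + 2 + 1 —bump→ 3^(3 + 1) + 3^3 + 3 + 1 = 112 —(−1)→ 111
111 —HB3→ 3^(3 + 1) + 3^3 + 3 —bump→ 4^(4 + 1) + 4^4 + 4 = 1284 —(−1)→ 1283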